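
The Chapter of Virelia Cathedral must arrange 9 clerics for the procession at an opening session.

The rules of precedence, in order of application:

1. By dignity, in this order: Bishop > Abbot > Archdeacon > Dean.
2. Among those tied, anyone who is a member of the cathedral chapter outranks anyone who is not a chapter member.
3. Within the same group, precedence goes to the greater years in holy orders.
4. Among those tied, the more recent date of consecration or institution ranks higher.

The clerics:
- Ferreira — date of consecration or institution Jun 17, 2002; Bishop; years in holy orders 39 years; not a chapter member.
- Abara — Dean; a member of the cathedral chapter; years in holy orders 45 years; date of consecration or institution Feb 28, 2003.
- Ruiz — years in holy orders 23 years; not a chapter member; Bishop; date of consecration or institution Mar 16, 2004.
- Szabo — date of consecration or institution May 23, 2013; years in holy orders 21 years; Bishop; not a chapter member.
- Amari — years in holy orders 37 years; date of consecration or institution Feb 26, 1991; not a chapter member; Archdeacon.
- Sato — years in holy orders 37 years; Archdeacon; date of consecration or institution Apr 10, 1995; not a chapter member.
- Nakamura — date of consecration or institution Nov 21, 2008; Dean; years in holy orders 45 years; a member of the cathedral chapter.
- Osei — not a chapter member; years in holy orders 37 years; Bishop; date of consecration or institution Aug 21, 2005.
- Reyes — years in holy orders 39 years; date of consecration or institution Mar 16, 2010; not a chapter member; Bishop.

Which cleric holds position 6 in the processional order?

Sato

By dignity: Reyes, Ferreira, Osei, Ruiz and Szabo (Bishop); then Sato and Amari (Archdeacon); then Nakamura and Abara (Dean).
Reyes, Ferreira, Osei, Ruiz and Szabo are each not a chapter member, so the next rule applies.
Among Reyes, Ferreira, Osei, Ruiz and Szabo, by years in holy orders (higher first): Reyes and Ferreira (39 years) before Osei (37 years) before Ruiz (23 years) before Szabo (21 years).
Among Reyes and Ferreira, by date of consecration or institution (later first): Reyes (Mar 16, 2010) before Ferreira (Jun 17, 2002).
Sato and Amari are each not a chapter member, so the next rule applies.
Sato and Amari both have years in holy orders 37 years, so the next rule applies.
Among Sato and Amari, by date of consecration or institution (later first): Sato (Apr 10, 1995) before Amari (Feb 26, 1991).
Nakamura and Abara are each a member of the cathedral chapter, so the next rule applies.
Nakamura and Abara both have years in holy orders 45 years, so the next rule applies.
Among Nakamura and Abara, by date of consecration or institution (later first): Nakamura (Nov 21, 2008) before Abara (Feb 28, 2003).
Order: Reyes, Ferreira, Osei, Ruiz, Szabo, Sato, Amari, Nakamura, Abara.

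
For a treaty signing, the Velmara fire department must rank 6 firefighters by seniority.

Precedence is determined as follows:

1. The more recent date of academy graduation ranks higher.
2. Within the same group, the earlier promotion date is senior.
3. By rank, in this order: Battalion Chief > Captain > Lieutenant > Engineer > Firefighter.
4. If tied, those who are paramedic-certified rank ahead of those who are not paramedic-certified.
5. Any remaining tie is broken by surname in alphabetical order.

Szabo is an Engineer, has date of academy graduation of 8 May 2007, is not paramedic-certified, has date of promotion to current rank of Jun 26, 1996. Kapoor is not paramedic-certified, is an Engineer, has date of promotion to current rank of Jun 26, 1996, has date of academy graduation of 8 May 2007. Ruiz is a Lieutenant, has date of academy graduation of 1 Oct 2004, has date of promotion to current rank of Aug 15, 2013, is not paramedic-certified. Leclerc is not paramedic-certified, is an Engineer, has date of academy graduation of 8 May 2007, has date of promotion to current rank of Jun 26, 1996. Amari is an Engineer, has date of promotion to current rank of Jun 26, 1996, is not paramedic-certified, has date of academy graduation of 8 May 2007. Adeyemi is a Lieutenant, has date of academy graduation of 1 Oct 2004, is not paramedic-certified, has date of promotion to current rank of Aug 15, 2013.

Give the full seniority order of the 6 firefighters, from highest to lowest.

Amari, Kapoor, Leclerc, Szabo, Adeyemi, Ruiz

By date of academy graduation (later first): Amari, Kapoor, Leclerc and Szabo (each 8 May 2007); then Adeyemi and Ruiz (both 1 Oct 2004).
Amari, Kapoor, Leclerc and Szabo all have date of promotion to current rank Jun 26, 1996, so the next rule applies.
Amari, Kapoor, Leclerc and Szabo are each Engineer, so the next rule applies.
Amari, Kapoor, Leclerc and Szabo are each not paramedic-certified, so the next rule applies.
Among Amari, Kapoor, Leclerc and Szabo, alphabetically by surname: Amari before Kapoor before Leclerc before Szabo.
Adeyemi and Ruiz both have date of promotion to current rank Aug 15, 2013, so the next rule applies.
Adeyemi and Ruiz are each Lieutenant, so the next rule applies.
Adeyemi and Ruiz are each not paramedic-certified, so the next rule applies.
Among Adeyemi and Ruiz, alphabetically by surname: Adeyemi before Ruiz.
Full order: Amari, Kapoor, Leclerc, Szabo, Adeyemi, Ruiz.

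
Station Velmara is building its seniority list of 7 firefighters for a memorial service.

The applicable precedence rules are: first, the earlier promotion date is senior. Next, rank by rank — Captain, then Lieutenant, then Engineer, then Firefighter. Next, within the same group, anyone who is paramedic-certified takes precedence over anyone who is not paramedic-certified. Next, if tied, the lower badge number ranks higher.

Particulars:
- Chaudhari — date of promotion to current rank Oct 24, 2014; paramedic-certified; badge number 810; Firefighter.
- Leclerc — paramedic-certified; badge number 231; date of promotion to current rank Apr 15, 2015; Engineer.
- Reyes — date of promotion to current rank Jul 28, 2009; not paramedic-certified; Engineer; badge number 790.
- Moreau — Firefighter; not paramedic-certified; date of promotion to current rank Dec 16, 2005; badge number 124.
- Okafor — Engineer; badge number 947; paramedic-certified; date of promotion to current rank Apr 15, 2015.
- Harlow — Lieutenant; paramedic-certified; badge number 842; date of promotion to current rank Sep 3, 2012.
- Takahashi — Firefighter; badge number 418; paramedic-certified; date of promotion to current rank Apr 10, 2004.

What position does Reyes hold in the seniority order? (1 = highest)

3

By date of promotion to current rank (earlier first): Takahashi (Apr 10, 2004); then Moreau (Dec 16, 2005); then Reyes (Jul 28, 2009); then Harlow (Sep 3, 2012); then Chaudhari (Oct 24, 2014); then Leclerc and Okafor (both Apr 15, 2015).
Leclerc and Okafor are each Engineer, so the next rule applies.
Leclerc and Okafor are each paramedic-certified, so the next rule applies.
Among Leclerc and Okafor, by badge number (lower first): Leclerc (231) before Okafor (947).
Order: Takahashi, Moreau, Reyes, Harlow, Chaudhari, Leclerc, Okafor. So position 3.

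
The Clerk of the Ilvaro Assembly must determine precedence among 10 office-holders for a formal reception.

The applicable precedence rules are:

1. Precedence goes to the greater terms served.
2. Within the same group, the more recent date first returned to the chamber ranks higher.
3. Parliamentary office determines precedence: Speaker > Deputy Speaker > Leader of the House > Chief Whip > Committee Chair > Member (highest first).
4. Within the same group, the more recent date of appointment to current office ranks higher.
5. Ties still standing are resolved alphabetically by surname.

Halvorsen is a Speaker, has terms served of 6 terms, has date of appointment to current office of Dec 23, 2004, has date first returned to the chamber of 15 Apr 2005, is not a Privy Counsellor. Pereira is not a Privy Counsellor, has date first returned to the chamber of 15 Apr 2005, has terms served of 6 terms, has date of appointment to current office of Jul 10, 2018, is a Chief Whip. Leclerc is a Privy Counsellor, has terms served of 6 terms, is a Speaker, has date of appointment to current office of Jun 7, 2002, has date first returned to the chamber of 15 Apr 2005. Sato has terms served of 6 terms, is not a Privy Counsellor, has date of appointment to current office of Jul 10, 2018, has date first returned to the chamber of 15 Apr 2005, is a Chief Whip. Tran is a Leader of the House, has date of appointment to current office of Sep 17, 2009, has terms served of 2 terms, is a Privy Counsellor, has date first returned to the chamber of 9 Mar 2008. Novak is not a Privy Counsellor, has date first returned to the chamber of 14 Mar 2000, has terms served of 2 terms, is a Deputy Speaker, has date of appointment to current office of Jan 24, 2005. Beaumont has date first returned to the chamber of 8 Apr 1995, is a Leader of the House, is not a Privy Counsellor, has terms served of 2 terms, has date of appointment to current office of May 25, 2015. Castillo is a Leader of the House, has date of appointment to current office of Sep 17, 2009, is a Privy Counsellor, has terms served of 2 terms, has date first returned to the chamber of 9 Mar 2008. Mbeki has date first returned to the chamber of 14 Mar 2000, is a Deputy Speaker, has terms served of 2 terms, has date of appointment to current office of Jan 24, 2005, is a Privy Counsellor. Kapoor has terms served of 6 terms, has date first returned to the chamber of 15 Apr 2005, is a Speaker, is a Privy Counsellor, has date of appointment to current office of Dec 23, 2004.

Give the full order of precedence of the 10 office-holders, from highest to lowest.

By terms served (higher first): Halvorsen, Kapoor, Leclerc, Pereira and Sato (each 6 terms); then Castillo, Tran, Mbeki, Novak and Beaumont (each 2 terms).
Halvorsen, Kapoor, Leclerc, Pereira and Sato all have date first returned to the chamber 15 Apr 2005, so the next rule applies.
Among Halvorsen, Kapoor, Leclerc, Pereira and Sato, by parliamentary office: Halvorsen, Kapoor and Leclerc (Speaker) before Pereira and Sato (Chief Whip).
Among Halvorsen, Kapoor and Leclerc, by date of appointment to current office (later first): Halvorsen and Kapoor (Dec 23, 2004) before Leclerc (Jun 7, 2002).
Among Halvorsen and Kapoor, alphabetically by surname: Halvorsen before Kapoor.
Pereira and Sato both have date of appointment to current office Jul 10, 2018, so the next rule applies.
Among Pereira and Sato, alphabetically by surname: Pereira before Sato.
Among Castillo, Tran, Mbeki, Novak and Beaumont, by date first returned to the chamber (later first): Castillo and Tran (9 Mar 2008) before Mbeki and Novak (14 Mar 2000) before Beaumont (8 Apr 1995).
Castillo and Tran are each Leader of the House, so the next rule applies.
Castillo and Tran both have date of appointment to current office Sep 17, 2009, so the next rule applies.
Among Castillo and Tran, alphabetically by surname: Castillo before Tran.
Mbeki and Novak are each Deputy Speaker, so the next rule applies.
Mbeki and Novak both have date of appointment to current office Jan 24, 2005, so the next rule applies.
Among Mbeki and Novak, alphabetically by surname: Mbeki before Novak.
Full order: Halvorsen, Kapoor, Leclerc, Pereira, Sato, Castillo, Tran, Mbeki, Novak, Beaumont.

Halvorsen, Kapoor, Leclerc, Pereira, Sato, Castillo, Tran, Mbeki, Novak, Beaumont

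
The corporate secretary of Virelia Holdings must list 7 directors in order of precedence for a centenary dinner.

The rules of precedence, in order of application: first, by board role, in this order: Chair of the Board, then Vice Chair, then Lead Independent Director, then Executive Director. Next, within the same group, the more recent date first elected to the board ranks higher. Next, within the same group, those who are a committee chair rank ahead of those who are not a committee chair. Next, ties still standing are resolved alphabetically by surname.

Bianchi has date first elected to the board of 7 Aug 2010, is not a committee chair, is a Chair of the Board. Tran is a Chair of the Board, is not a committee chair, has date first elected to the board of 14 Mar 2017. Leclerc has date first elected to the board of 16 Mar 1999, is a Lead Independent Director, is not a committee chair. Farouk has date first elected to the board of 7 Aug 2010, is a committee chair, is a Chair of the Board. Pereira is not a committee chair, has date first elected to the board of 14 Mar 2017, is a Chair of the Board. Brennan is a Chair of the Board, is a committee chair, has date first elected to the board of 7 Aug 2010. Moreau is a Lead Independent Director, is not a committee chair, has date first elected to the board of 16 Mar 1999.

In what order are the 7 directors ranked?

Pereira, Tran, Brennan, Farouk, Bianchi, Leclerc, Moreau

By board role: Pereira, Tran, Brennan, Farouk and Bianchi (Chair of the Board); then Leclerc and Moreau (Lead Independent Director).
Among Pereira, Tran, Brennan, Farouk and Bianchi, by date first elected to the board (later first): Pereira and Tran (14 Mar 2017) before Brennan, Farouk and Bianchi (7 Aug 2010).
Pereira and Tran are each not a committee chair, so the next rule applies.
Among Pereira and Tran, alphabetically by surname: Pereira before Tran.
Among Brennan, Farouk and Bianchi, a committee chair before not a committee chair: Brennan and Farouk (a committee chair) before Bianchi (not a committee chair).
Among Brennan and Farouk, alphabetically by surname: Brennan before Farouk.
Leclerc and Moreau both have date first elected to the board 16 Mar 1999, so the next rule applies.
Leclerc and Moreau are each not a committee chair, so the next rule applies.
Among Leclerc and Moreau, alphabetically by surname: Leclerc before Moreau.
Full order: Pereira, Tran, Brennan, Farouk, Bianchi, Leclerc, Moreau.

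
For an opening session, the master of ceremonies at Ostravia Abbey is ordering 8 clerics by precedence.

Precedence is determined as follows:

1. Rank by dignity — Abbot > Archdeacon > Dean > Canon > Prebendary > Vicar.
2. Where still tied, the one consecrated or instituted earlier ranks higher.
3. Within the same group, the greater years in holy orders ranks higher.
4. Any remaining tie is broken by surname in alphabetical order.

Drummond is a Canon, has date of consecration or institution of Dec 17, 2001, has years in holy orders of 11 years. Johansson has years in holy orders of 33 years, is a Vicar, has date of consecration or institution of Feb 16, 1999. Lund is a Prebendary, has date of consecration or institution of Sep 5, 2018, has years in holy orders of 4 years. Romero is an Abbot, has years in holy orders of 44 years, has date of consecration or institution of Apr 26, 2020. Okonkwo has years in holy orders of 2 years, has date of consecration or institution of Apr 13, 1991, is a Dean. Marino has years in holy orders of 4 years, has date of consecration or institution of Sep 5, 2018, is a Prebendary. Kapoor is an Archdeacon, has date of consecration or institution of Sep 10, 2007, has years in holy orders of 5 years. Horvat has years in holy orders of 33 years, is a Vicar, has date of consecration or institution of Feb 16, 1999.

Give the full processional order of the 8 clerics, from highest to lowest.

Romero, Kapoor, Okonkwo, Drummond, Lund, Marino, Horvat, Johansson

By dignity: Romero (Abbot); then Kapoor (Archdeacon); then Okonkwo (Dean); then Drummond (Canon); then Lund and Marino (Prebendary); then Horvat and Johansson (Vicar).
Lund and Marino both have date of consecration or institution Sep 5, 2018, so the next rule applies.
Lund and Marino both have years in holy orders 4 years, so the next rule applies.
Among Lund and Marino, alphabetically by surname: Lund before Marino.
Horvat and Johansson both have date of consecration or institution Feb 16, 1999, so the next rule applies.
Horvat and Johansson both have years in holy orders 33 years, so the next rule applies.
Among Horvat and Johansson, alphabetically by surname: Horvat before Johansson.
Full order: Romero, Kapoor, Okonkwo, Drummond, Lund, Marino, Horvat, Johansson.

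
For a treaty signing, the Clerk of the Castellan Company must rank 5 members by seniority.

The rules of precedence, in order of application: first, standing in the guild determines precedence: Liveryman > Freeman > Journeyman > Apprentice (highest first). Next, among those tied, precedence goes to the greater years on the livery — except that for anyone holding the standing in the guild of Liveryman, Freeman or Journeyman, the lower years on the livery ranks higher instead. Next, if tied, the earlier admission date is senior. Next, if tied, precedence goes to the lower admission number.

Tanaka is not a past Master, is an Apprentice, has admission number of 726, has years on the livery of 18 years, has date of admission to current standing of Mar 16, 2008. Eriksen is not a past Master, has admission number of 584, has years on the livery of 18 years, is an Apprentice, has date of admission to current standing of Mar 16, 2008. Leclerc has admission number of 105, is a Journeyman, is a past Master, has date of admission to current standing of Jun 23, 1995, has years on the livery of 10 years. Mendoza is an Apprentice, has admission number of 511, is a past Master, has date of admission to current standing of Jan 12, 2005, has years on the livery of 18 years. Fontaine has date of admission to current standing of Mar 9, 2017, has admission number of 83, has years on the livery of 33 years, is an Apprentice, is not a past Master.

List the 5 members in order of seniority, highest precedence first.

By standing in the guild: Leclerc (Journeyman); then Fontaine, Mendoza, Eriksen and Tanaka (Apprentice).
Among Fontaine, Mendoza, Eriksen and Tanaka, by years on the livery (higher first): Fontaine (33 years) before Mendoza, Eriksen and Tanaka (18 years).
Among Mendoza, Eriksen and Tanaka, by date of admission to current standing (earlier first): Mendoza (Jan 12, 2005) before Eriksen and Tanaka (Mar 16, 2008).
Among Eriksen and Tanaka, by admission number (lower first): Eriksen (584) before Tanaka (726).
Full order: Leclerc, Fontaine, Mendoza, Eriksen, Tanaka.

Leclerc, Fontaine, Mendoza, Eriksen, Tanaka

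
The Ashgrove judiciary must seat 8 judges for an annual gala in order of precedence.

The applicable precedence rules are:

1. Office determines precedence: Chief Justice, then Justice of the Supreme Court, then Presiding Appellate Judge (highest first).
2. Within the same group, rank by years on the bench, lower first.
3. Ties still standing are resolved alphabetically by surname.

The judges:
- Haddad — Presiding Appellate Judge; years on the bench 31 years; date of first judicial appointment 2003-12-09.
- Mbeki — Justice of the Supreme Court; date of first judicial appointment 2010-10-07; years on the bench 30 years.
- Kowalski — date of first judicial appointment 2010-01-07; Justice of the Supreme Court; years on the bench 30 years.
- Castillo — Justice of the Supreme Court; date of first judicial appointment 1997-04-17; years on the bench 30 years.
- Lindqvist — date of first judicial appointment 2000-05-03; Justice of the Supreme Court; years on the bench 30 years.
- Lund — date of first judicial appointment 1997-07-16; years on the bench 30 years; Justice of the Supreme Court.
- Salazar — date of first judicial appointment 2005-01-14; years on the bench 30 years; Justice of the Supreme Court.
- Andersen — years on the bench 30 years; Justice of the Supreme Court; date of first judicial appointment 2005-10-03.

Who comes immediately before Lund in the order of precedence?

Lindqvist

By office: Andersen, Castillo, Kowalski, Lindqvist, Lund, Mbeki and Salazar (Justice of the Supreme Court); then Haddad (Presiding Appellate Judge).
Andersen, Castillo, Kowalski, Lindqvist, Lund, Mbeki and Salazar all have years on the bench 30 years, so the next rule applies.
Among Andersen, Castillo, Kowalski, Lindqvist, Lund, Mbeki and Salazar, alphabetically by surname: Andersen before Castillo before Kowalski before Lindqvist before Lund before Mbeki before Salazar.
Order: Andersen, Castillo, Kowalski, Lindqvist, Lund, Mbeki, Salazar, Haddad.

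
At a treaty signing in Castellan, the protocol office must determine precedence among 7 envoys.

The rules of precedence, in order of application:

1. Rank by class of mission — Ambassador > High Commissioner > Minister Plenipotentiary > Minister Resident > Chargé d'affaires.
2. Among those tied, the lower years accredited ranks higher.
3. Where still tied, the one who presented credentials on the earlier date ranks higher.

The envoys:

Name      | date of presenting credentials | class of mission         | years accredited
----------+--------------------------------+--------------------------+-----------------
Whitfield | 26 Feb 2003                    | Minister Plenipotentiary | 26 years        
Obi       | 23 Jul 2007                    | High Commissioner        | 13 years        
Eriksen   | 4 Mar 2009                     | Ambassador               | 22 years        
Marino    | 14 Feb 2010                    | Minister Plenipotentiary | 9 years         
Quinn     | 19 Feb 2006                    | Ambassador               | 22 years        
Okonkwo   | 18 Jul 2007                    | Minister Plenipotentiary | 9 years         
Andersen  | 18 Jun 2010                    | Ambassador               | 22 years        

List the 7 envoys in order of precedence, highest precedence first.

By class of mission: Quinn, Eriksen and Andersen (Ambassador); then Obi (High Commissioner); then Okonkwo, Marino and Whitfield (Minister Plenipotentiary).
Quinn, Eriksen and Andersen all have years accredited 22 years, so the next rule applies.
Among Quinn, Eriksen and Andersen, by date of presenting credentials (earlier first): Quinn (19 Feb 2006) before Eriksen (4 Mar 2009) before Andersen (18 Jun 2010).
Among Okonkwo, Marino and Whitfield, by years accredited (lower first): Okonkwo and Marino (9 years) before Whitfield (26 years).
Among Okonkwo and Marino, by date of presenting credentials (earlier first): Okonkwo (18 Jul 2007) before Marino (14 Feb 2010).
Full order: Quinn, Eriksen, Andersen, Obi, Okonkwo, Marino, Whitfield.

Quinn, Eriksen, Andersen, Obi, Okonkwo, Marino, Whitfield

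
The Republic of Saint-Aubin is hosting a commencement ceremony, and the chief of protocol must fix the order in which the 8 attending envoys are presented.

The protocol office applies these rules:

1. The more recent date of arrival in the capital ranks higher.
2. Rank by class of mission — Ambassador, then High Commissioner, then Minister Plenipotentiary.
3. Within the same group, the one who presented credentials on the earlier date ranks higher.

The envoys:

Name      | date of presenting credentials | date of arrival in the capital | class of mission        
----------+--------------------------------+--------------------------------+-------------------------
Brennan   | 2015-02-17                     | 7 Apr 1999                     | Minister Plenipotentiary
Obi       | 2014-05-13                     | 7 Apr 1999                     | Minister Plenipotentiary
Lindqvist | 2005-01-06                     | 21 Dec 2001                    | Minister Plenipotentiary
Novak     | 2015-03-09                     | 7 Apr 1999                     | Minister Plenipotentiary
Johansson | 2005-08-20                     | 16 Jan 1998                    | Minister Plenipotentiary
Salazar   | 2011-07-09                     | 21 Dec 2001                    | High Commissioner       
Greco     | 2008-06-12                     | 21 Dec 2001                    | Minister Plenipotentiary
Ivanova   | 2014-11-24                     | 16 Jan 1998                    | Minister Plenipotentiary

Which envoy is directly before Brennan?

By date of arrival in the capital (later first): Salazar, Lindqvist and Greco (each 21 Dec 2001); then Obi, Brennan and Novak (each 7 Apr 1999); then Johansson and Ivanova (both 16 Jan 1998).
Among Salazar, Lindqvist and Greco, by class of mission: Salazar (High Commissioner) before Lindqvist and Greco (Minister Plenipotentiary).
Among Lindqvist and Greco, by date of presenting credentials (earlier first): Lindqvist (2005-01-06) before Greco (2008-06-12).
Obi, Brennan and Novak are each Minister Plenipotentiary, so the next rule applies.
Among Obi, Brennan and Novak, by date of presenting credentials (earlier first): Obi (2014-05-13) before Brennan (2015-02-17) before Novak (2015-03-09).
Johansson and Ivanova are each Minister Plenipotentiary, so the next rule applies.
Among Johansson and Ivanova, by date of presenting credentials (earlier first): Johansson (2005-08-20) before Ivanova (2014-11-24).
Order: Salazar, Lindqvist, Greco, Obi, Brennan, Novak, Johansson, Ivanova.

Obi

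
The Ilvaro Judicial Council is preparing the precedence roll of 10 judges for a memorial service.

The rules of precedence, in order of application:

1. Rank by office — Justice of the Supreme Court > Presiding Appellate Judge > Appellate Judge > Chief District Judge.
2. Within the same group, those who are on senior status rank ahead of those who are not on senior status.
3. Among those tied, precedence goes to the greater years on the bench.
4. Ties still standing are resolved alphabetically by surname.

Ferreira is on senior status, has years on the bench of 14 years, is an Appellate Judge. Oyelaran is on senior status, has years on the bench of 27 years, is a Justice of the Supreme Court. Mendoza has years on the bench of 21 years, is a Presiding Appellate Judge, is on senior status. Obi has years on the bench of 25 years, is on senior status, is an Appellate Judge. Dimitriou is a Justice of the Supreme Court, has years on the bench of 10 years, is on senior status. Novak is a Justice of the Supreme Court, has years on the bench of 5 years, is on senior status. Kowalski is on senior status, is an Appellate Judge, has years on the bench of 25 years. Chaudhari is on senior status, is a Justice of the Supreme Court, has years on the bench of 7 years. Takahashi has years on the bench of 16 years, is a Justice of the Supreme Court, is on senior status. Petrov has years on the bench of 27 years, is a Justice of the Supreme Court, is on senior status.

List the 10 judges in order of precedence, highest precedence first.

Oyelaran, Petrov, Takahashi, Dimitriou, Chaudhari, Novak, Mendoza, Kowalski, Obi, Ferreira

By office: Oyelaran, Petrov, Takahashi, Dimitriou, Chaudhari and Novak (Justice of the Supreme Court); then Mendoza (Presiding Appellate Judge); then Kowalski, Obi and Ferreira (Appellate Judge).
Oyelaran, Petrov, Takahashi, Dimitriou, Chaudhari and Novak are each on senior status, so the next rule applies.
Among Oyelaran, Petrov, Takahashi, Dimitriou, Chaudhari and Novak, by years on the bench (higher first): Oyelaran and Petrov (27 years) before Takahashi (16 years) before Dimitriou (10 years) before Chaudhari (7 years) before Novak (5 years).
Among Oyelaran and Petrov, alphabetically by surname: Oyelaran before Petrov.
Kowalski, Obi and Ferreira are each on senior status, so the next rule applies.
Among Kowalski, Obi and Ferreira, by years on the bench (higher first): Kowalski and Obi (25 years) before Ferreira (14 years).
Among Kowalski and Obi, alphabetically by surname: Kowalski before Obi.
Full order: Oyelaran, Petrov, Takahashi, Dimitriou, Chaudhari, Novak, Mendoza, Kowalski, Obi, Ferreira.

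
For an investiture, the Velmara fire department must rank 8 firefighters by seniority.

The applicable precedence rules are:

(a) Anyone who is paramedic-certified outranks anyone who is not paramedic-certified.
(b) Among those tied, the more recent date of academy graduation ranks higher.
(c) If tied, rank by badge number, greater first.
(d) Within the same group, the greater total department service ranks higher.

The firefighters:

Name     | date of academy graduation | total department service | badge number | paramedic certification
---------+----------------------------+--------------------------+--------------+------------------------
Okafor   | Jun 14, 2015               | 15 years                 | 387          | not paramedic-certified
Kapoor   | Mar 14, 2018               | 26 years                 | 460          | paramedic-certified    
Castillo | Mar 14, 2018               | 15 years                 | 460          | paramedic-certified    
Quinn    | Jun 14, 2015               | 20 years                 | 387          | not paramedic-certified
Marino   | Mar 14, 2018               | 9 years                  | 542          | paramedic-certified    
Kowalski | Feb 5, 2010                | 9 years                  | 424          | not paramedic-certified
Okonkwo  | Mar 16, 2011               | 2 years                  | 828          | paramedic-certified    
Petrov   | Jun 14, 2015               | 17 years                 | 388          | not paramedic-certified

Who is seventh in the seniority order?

By the first rule: Marino, Kapoor, Castillo and Okonkwo (each paramedic-certified); then Petrov, Quinn, Okafor and Kowalski (each not paramedic-certified).
Among Marino, Kapoor, Castillo and Okonkwo, by date of academy graduation (later first): Marino, Kapoor and Castillo (Mar 14, 2018) before Okonkwo (Mar 16, 2011).
Among Marino, Kapoor and Castillo, by badge number (higher first): Marino (542) before Kapoor and Castillo (460).
Among Kapoor and Castillo, by total department service (higher first): Kapoor (26 years) before Castillo (15 years).
Among Petrov, Quinn, Okafor and Kowalski, by date of academy graduation (later first): Petrov, Quinn and Okafor (Jun 14, 2015) before Kowalski (Feb 5, 2010).
Among Petrov, Quinn and Okafor, by badge number (higher first): Petrov (388) before Quinn and Okafor (387).
Among Quinn and Okafor, by total department service (higher first): Quinn (20 years) before Okafor (15 years).
Order: Marino, Kapoor, Castillo, Okonkwo, Petrov, Quinn, Okafor, Kowalski.

Okafor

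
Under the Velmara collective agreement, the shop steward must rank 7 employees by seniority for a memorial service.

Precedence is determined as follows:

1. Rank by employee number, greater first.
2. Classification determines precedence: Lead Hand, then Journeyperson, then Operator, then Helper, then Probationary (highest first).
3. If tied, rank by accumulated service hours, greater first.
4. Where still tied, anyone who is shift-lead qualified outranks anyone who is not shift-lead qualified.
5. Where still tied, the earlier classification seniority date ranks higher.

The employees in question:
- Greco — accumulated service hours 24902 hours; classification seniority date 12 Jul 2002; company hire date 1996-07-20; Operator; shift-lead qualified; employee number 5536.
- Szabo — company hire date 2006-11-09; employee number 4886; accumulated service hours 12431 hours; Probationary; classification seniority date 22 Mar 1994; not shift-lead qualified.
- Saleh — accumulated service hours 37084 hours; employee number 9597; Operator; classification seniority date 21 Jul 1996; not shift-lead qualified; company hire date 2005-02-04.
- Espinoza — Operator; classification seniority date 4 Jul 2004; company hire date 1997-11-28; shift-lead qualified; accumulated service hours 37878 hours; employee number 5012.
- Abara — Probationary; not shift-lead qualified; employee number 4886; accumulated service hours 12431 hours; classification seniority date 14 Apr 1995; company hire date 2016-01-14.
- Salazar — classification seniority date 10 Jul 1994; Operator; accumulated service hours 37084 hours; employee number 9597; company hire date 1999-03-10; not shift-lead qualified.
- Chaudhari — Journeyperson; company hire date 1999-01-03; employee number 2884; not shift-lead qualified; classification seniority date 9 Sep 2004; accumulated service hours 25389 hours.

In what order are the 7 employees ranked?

By employee number (higher first): Salazar and Saleh (both 9597); then Greco (5536); then Espinoza (5012); then Szabo and Abara (both 4886); then Chaudhari (2884).
Salazar and Saleh are each Operator, so the next rule applies.
Salazar and Saleh both have accumulated service hours 37084 hours, so the next rule applies.
Salazar and Saleh are each not shift-lead qualified, so the next rule applies.
Among Salazar and Saleh, by classification seniority date (earlier first): Salazar (10 Jul 1994) before Saleh (21 Jul 1996).
Szabo and Abara are each Probationary, so the next rule applies.
Szabo and Abara both have accumulated service hours 12431 hours, so the next rule applies.
Szabo and Abara are each not shift-lead qualified, so the next rule applies.
Among Szabo and Abara, by classification seniority date (earlier first): Szabo (22 Mar 1994) before Abara (14 Apr 1995).
Full order: Salazar, Saleh, Greco, Espinoza, Szabo, Abara, Chaudhari.

Salazar, Saleh, Greco, Espinoza, Szabo, Abara, Chaudhari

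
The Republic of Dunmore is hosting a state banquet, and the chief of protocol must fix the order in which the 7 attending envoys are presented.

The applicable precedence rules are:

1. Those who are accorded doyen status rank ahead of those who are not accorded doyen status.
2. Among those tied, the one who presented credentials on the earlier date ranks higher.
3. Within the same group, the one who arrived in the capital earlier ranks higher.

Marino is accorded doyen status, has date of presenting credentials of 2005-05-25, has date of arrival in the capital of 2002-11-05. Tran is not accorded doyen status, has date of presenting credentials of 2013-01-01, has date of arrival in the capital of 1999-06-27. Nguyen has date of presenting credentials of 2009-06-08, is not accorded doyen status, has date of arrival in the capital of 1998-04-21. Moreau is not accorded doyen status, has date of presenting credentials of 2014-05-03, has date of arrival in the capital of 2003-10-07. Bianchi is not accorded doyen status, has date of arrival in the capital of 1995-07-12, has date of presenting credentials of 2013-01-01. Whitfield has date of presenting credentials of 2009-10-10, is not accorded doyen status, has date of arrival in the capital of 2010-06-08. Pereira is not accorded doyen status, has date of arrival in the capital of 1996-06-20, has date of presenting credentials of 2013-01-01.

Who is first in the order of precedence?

By the first rule: Marino (accorded doyen status); then Nguyen, Whitfield, Bianchi, Pereira, Tran and Moreau (each not accorded doyen status).
Among Nguyen, Whitfield, Bianchi, Pereira, Tran and Moreau, by date of presenting credentials (earlier first): Nguyen (2009-06-08) before Whitfield (2009-10-10) before Bianchi, Pereira and Tran (2013-01-01) before Moreau (2014-05-03).
Among Bianchi, Pereira and Tran, by date of arrival in the capital (earlier first): Bianchi (1995-07-12) before Pereira (1996-06-20) before Tran (1999-06-27).
Order: Marino, Nguyen, Whitfield, Bianchi, Pereira, Tran, Moreau.

Marino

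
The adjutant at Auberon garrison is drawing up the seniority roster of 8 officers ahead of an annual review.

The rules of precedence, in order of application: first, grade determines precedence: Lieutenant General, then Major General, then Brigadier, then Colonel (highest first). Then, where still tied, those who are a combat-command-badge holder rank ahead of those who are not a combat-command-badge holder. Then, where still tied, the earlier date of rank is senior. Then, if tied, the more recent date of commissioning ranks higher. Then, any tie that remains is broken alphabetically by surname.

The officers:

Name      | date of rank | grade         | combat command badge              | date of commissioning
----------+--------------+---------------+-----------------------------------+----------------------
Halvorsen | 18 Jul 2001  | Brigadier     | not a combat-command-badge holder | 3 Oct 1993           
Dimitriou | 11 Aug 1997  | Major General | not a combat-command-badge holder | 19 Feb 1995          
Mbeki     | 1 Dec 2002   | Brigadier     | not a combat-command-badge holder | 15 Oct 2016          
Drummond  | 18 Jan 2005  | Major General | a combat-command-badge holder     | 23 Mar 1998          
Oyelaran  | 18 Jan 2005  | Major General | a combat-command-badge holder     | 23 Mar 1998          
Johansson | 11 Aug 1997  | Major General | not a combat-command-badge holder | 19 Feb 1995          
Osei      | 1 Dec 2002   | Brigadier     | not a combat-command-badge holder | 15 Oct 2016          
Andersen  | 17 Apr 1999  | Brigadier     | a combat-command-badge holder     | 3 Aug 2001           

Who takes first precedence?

Drummond

By grade: Drummond, Oyelaran, Dimitriou and Johansson (Major General); then Andersen, Halvorsen, Mbeki and Osei (Brigadier).
Among Drummond, Oyelaran, Dimitriou and Johansson, a combat-command-badge holder before not a combat-command-badge holder: Drummond and Oyelaran (a combat-command-badge holder) before Dimitriou and Johansson (not a combat-command-badge holder).
Drummond and Oyelaran both have date of rank 18 Jan 2005, so the next rule applies.
Drummond and Oyelaran both have date of commissioning 23 Mar 1998, so the next rule applies.
Among Drummond and Oyelaran, alphabetically by surname: Drummond before Oyelaran.
Dimitriou and Johansson both have date of rank 11 Aug 1997, so the next rule applies.
Dimitriou and Johansson both have date of commissioning 19 Feb 1995, so the next rule applies.
Among Dimitriou and Johansson, alphabetically by surname: Dimitriou before Johansson.
Among Andersen, Halvorsen, Mbeki and Osei, a combat-command-badge holder before not a combat-command-badge holder: Andersen (a combat-command-badge holder) before Halvorsen, Mbeki and Osei (not a combat-command-badge holder).
Among Halvorsen, Mbeki and Osei, by date of rank (earlier first): Halvorsen (18 Jul 2001) before Mbeki and Osei (1 Dec 2002).
Mbeki and Osei both have date of commissioning 15 Oct 2016, so the next rule applies.
Among Mbeki and Osei, alphabetically by surname: Mbeki before Osei.
Order: Drummond, Oyelaran, Dimitriou, Johansson, Andersen, Halvorsen, Mbeki, Osei.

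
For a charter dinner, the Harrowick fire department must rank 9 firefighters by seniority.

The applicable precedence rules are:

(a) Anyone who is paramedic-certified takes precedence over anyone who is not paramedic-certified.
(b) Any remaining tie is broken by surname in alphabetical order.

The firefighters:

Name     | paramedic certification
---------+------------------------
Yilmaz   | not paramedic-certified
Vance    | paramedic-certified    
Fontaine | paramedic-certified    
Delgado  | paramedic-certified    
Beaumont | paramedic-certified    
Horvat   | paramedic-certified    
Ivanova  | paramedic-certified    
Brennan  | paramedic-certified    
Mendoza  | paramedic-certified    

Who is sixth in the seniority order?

By the first rule: Beaumont, Brennan, Delgado, Fontaine, Horvat, Ivanova, Mendoza and Vance (each paramedic-certified); then Yilmaz (not paramedic-certified).
Among Beaumont, Brennan, Delgado, Fontaine, Horvat, Ivanova, Mendoza and Vance, alphabetically by surname: Beaumont before Brennan before Delgado before Fontaine before Horvat before Ivanova before Mendoza before Vance.
Order: Beaumont, Brennan, Delgado, Fontaine, Horvat, Ivanova, Mendoza, Vance, Yilmaz.

Ivanova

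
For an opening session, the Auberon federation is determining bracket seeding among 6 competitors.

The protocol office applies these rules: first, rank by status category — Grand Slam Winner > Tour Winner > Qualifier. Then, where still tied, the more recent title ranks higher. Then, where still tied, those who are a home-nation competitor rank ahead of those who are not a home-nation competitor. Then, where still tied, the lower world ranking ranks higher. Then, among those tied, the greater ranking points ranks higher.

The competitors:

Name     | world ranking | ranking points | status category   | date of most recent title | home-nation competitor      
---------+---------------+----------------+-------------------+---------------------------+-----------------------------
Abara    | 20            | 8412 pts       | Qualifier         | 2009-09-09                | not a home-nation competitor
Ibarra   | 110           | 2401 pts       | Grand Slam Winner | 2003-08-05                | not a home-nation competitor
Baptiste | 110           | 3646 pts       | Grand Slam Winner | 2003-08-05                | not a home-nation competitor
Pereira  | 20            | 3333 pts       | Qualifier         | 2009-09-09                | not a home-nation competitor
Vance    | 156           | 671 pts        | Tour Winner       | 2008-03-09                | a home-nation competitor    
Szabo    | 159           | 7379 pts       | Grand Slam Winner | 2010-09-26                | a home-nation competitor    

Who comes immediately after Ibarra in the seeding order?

By status category: Szabo, Baptiste and Ibarra (Grand Slam Winner); then Vance (Tour Winner); then Abara and Pereira (Qualifier).
Among Szabo, Baptiste and Ibarra, by date of most recent title (later first): Szabo (2010-09-26) before Baptiste and Ibarra (2003-08-05).
Baptiste and Ibarra are each not a home-nation competitor, so the next rule applies.
Baptiste and Ibarra both have world ranking 110, so the next rule applies.
Among Baptiste and Ibarra, by ranking points (higher first): Baptiste (3646 pts) before Ibarra (2401 pts).
Abara and Pereira both have date of most recent title 2009-09-09, so the next rule applies.
Abara and Pereira are each not a home-nation competitor, so the next rule applies.
Abara and Pereira both have world ranking 20, so the next rule applies.
Among Abara and Pereira, by ranking points (higher first): Abara (8412 pts) before Pereira (3333 pts).
Order: Szabo, Baptiste, Ibarra, Vance, Abara, Pereira.

Vance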